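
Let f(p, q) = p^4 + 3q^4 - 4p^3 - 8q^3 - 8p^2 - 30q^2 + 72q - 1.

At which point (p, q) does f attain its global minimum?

(4, -2)

f(p,q) separates as A(p) + B(q) − 1, so its minimum is min A + min B − 1.
A'(p) = 4p(p - 4)(p + 1) vanishes at p ∈ {-1, 0, 4}; B'(q) = 12(q - 3)(q - 1)(q + 2) vanishes at q ∈ {-2, 1, 3}.
Local minima of A (where A''>0): A(-1)=-3, A(4)=-128. Local minima of B: B(-2)=-152, B(3)=-27.
So the global minimum of f is A(4) + B(-2) − 1 = -128 − 152 − 1 = -281, attained at (4, -2).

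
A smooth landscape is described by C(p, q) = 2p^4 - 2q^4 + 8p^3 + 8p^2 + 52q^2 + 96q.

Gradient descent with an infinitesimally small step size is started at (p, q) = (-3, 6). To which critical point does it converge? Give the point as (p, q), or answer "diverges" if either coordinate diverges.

diverges

C is separable, so gradient descent decouples: p follows -∂C/∂p, q follows -∂C/∂q.
∂C/∂p = 8p(p + 1)(p + 2); at p=-3 this is -48, so p increases.
∂C/∂q = -8(q - 4)(q + 1)(q + 3); at q=6 this is -1008, so q increases.
The q-coordinate has no critical point in that direction and runs off to infinity.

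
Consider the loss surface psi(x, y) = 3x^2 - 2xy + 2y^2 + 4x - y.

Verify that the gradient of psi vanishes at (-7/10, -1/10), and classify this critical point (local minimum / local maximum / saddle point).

∇psi = (6x - 2y + 4, -2x + 4y - 1); substituting (-7/10, -1/10) gives ∇psi = (0, 0), so (-7/10, -1/10) is indeed a critical point.
The Hessian of psi is constant: H = [[6, -2], [-2, 4]].
det(H) = 6·4 − (-2)² = 20.
det(H) > 0 and tr(H) = 10 > 0, so H is positive definite and the point is a local minimum.

local minimum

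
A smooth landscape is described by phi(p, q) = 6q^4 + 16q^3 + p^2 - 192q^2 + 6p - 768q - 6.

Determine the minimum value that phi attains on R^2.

-3599

phi(p,q) separates as A(p) + B(q) − 6, so its minimum is min A + min B − 6.
A'(p) = 2p + 6 vanishes at p ∈ {-3}; B'(q) = 24(q - 4)(q + 2)(q + 4) vanishes at q ∈ {-4, -2, 4}.
Local minima of A (where A''>0): A(-3)=-9. Local minima of B: B(-4)=512, B(4)=-3584.
So the global minimum of phi is A(-3) + B(4) − 6 = -9 − 3584 − 6 = -3599, attained at (-3, 4).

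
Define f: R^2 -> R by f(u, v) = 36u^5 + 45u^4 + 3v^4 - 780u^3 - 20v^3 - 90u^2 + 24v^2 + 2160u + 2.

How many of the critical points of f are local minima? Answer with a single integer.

f separates as a function of u plus a function of v, so ∇f=0 decouples.
∂f/∂u = 180(u - 3)(u - 1)(u + 1)(u + 4) = 0 at u ∈ {-4, -1, 1, 3}; ∂f/∂v = 12v(v - 4)(v - 1) = 0 at v ∈ {0, 1, 4}.
The Hessian is diagonal: diag(f_uu, f_vv). Second derivatives: f_uu(-4)=-18900, f_uu(-1)=4320, f_uu(1)=-3600, f_uu(3)=10080; f_vv(0)=48, f_vv(1)=-36, f_vv(4)=144.
Local minima occur where both diagonal entries positive: (-1, 0), (-1, 4), (3, 0), (3, 4). Count: 4.

4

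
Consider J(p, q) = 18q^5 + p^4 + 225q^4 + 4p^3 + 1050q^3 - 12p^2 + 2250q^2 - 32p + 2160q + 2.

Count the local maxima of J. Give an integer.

2

J separates as a function of p plus a function of q, so ∇J=0 decouples.
∂J/∂p = 4(p - 2)(p + 1)(p + 4) = 0 at p ∈ {-4, -1, 2}; ∂J/∂q = 90(q + 1)(q + 2)(q + 3)(q + 4) = 0 at q ∈ {-4, -3, -2, -1}.
The Hessian is diagonal: diag(J_pp, J_qq). Second derivatives: J_pp(-4)=72, J_pp(-1)=-36, J_pp(2)=72; J_qq(-4)=-540, J_qq(-3)=180, J_qq(-2)=-180, J_qq(-1)=540.
Local maxima occur where both diagonal entries negative: (-1, -4), (-1, -2). Count: 2.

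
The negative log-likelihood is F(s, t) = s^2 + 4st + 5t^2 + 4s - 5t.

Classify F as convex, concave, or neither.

F is quadratic, so its Hessian is the constant matrix H = [[2, 4], [4, 10]].
det(H) = 4, tr(H) = 12.
det(H) > 0 and tr(H) > 0, so H is positive definite everywhere: convex.

convex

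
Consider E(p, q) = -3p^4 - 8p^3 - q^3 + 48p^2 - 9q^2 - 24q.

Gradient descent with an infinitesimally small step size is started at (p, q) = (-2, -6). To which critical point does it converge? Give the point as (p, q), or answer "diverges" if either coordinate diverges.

(0, -4)

E is separable, so gradient descent decouples: p follows -∂E/∂p, q follows -∂E/∂q.
∂E/∂p = -12p(p - 2)(p + 4); at p=-2 this is -192, so p increases.
∂E/∂q = -3(q + 2)(q + 4); at q=-6 this is -24, so q increases.
p converges to its nearest critical value 0 (a local min of the p-part); q converges to -4. The iterate converges to (0, -4).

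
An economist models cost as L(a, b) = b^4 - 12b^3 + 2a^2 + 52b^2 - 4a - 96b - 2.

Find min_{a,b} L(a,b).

-68

L(a,b) separates as P(a) + Q(b) − 2, so its minimum is min P + min Q − 2.
P'(a) = 4a - 4 vanishes at a ∈ {1}; Q'(b) = 4(b - 4)(b - 3)(b - 2) vanishes at b ∈ {2, 3, 4}.
Local minima of P (where P''>0): P(1)=-2. Local minima of Q: Q(2)=-64, Q(4)=-64.
So the global minimum of L is P(1) + Q(2) − 2 = -2 − 64 − 2 = -68, attained at (1, 2).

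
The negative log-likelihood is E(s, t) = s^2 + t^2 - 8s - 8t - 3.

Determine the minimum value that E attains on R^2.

E(s,t) separates as P(s) + Q(t) − 3, so its minimum is min P + min Q − 3.
P'(s) = 2s - 8 vanishes at s ∈ {4}; Q'(t) = 2(t - 4) vanishes at t ∈ {4}.
Local minima of P (where P''>0): P(4)=-16. Local minima of Q: Q(4)=-16.
So the global minimum of E is P(4) + Q(4) − 3 = -16 − 16 − 3 = -35, attained at (4, 4).

-35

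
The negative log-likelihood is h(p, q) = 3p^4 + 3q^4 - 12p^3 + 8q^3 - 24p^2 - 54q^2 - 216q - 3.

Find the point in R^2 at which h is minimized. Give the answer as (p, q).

(4, 3)

h(p,q) separates as A(p) + B(q) − 3, so its minimum is min A + min B − 3.
A'(p) = 12p(p - 4)(p + 1) vanishes at p ∈ {-1, 0, 4}; B'(q) = 12(q - 3)(q + 2)(q + 3) vanishes at q ∈ {-3, -2, 3}.
Local minima of A (where A''>0): A(-1)=-9, A(4)=-384. Local minima of B: B(-3)=189, B(3)=-675.
So the global minimum of h is A(4) + B(3) − 3 = -384 − 675 − 3 = -1062, attained at (4, 3).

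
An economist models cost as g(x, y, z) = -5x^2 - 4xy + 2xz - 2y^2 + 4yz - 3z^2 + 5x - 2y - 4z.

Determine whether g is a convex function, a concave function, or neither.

concave

g is quadratic, so its Hessian is the constant matrix H = [[-10, -4, 2], [-4, -4, 4], [2, 4, -6]].
Leading principal minors: -10, 24, -32.
Signs alternate −, +, − ⇒ H ≺ 0 ⇒ concave.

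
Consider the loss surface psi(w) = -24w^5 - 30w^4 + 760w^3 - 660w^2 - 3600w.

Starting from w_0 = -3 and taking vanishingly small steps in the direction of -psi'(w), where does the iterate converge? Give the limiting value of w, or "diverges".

psi'(w) = -120(w - 3)(w - 2)(w + 1)(w + 5), so psi'(-3) = 14400.
Gradient descent moves in the -psi' direction, i.e. w is decreasing.
The nearest critical point in that direction is w = -5, where psi'' = 26880 > 0 (a local minimum). The iterate converges there.

-5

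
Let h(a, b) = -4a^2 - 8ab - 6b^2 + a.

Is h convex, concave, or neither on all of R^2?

concave

h is quadratic, so its Hessian is the constant matrix H = [[-8, -8], [-8, -12]].
det(H) = 32, tr(H) = -20.
det(H) > 0 and tr(H) < 0, so H is negative definite everywhere: concave.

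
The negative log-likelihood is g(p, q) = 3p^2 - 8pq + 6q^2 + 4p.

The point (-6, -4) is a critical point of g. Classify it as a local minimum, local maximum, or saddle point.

local minimum

The Hessian of g is constant: H = [[6, -8], [-8, 12]].
det(H) = 6·12 − (-8)² = 8.
det(H) > 0 and tr(H) = 18 > 0, so H is positive definite and the point is a local minimum.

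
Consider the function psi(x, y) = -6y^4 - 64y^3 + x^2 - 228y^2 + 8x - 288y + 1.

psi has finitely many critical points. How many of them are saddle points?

2

psi separates as a function of x plus a function of y, so ∇psi=0 decouples.
∂psi/∂x = 2(x + 4) = 0 at x ∈ {-4}; ∂psi/∂y = -24(y + 1)(y + 3)(y + 4) = 0 at y ∈ {-4, -3, -1}.
The Hessian is diagonal: diag(psi_xx, psi_yy). Second derivatives: psi_xx(-4)=2; psi_yy(-4)=-72, psi_yy(-3)=48, psi_yy(-1)=-144.
Saddle points occur where the two diagonal entries have opposite signs: (-4, -4), (-4, -1). Count: 2.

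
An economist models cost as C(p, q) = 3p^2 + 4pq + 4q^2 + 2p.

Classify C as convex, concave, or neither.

C is quadratic, so its Hessian is the constant matrix H = [[6, 4], [4, 8]].
det(H) = 32, tr(H) = 14.
det(H) > 0 and tr(H) > 0, so H is positive definite everywhere: convex.

convex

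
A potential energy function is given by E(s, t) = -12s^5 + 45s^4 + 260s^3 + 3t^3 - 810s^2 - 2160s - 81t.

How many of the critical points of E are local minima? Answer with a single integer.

2

E separates as a function of s plus a function of t, so ∇E=0 decouples.
∂E/∂s = -60(s - 4)(s - 3)(s + 1)(s + 3) = 0 at s ∈ {-3, -1, 3, 4}; ∂E/∂t = 9(t - 3)(t + 3) = 0 at t ∈ {-3, 3}.
The Hessian is diagonal: diag(E_ss, E_tt). Second derivatives: E_ss(-3)=5040, E_ss(-1)=-2400, E_ss(3)=1440, E_ss(4)=-2100; E_tt(-3)=-54, E_tt(3)=54.
Local minima occur where both diagonal entries positive: (-3, 3), (3, 3). Count: 2.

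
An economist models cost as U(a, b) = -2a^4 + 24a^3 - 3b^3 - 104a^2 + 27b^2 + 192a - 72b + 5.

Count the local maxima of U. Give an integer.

2

U separates as a function of a plus a function of b, so ∇U=0 decouples.
∂U/∂a = -8(a - 4)(a - 3)(a - 2) = 0 at a ∈ {2, 3, 4}; ∂U/∂b = -9(b - 4)(b - 2) = 0 at b ∈ {2, 4}.
The Hessian is diagonal: diag(U_aa, U_bb). Second derivatives: U_aa(2)=-16, U_aa(3)=8, U_aa(4)=-16; U_bb(2)=18, U_bb(4)=-18.
Local maxima occur where both diagonal entries negative: (2, 4), (4, 4). Count: 2.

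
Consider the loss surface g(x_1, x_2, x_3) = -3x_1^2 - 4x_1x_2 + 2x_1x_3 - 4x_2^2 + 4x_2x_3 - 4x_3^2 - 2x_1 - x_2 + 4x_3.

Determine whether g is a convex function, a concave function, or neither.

concave

g is quadratic, so its Hessian is the constant matrix H = [[-6, -4, 2], [-4, -8, 4], [2, 4, -8]].
Leading principal minors: -6, 32, -192.
Signs alternate −, +, − ⇒ H ≺ 0 ⇒ concave.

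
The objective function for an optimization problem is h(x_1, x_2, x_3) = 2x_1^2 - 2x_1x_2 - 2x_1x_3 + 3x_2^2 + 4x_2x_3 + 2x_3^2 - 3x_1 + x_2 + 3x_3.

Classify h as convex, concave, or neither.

h is quadratic, so its Hessian is the constant matrix H = [[4, -2, -2], [-2, 6, 4], [-2, 4, 4]].
Leading principal minors: 4, 20, 24.
All positive ⇒ H ≻ 0 ⇒ convex.

convex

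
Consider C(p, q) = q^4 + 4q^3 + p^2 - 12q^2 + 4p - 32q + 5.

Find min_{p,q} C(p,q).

-63

C(p,q) separates as A(p) + B(q) + 5, so its minimum is min A + min B + 5.
A'(p) = 2p + 4 vanishes at p ∈ {-2}; B'(q) = 4(q - 2)(q + 1)(q + 4) vanishes at q ∈ {-4, -1, 2}.
Local minima of A (where A''>0): A(-2)=-4. Local minima of B: B(-4)=-64, B(2)=-64.
So the global minimum of C is A(-2) + B(-4) + 5 = -4 − 64 + 5 = -63, attained at (-2, -4).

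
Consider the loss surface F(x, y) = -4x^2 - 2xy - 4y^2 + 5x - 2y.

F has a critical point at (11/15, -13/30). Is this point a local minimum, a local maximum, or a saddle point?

local maximum

The Hessian of F is constant: H = [[-8, -2], [-2, -8]].
det(H) = (-8)·(-8) − (-2)² = 60.
det(H) > 0 and tr(H) = -16 < 0, so H is negative definite and the point is a local maximum.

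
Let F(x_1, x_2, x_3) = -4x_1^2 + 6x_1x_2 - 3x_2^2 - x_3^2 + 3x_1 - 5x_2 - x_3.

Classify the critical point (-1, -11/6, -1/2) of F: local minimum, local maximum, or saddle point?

The Hessian is constant: H = [[-8, 6, 0], [6, -6, 0], [0, 0, -2]].
Leading principal minors: Δ₁ = -8, Δ₂ = 12, Δ₃ = -24.
The minors alternate sign starting negative (−, +, −), so H is negative definite: a local maximum.

local maximum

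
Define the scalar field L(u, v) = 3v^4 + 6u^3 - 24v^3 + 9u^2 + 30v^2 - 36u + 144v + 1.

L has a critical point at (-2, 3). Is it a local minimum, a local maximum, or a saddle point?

local maximum

The mixed partial ∂²L/∂u∂v is 0, so the Hessian at any point is diag(L_uu, L_vv) = diag(18(2u + 1), 12(3v^2 - 12v + 5)).
At (-2, 3): H = diag(-54, -48).
Both eigenvalues are negative, so H is negative definite: a local maximum.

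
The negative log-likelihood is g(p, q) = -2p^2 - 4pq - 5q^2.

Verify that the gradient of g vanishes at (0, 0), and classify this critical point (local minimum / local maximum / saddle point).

local maximum

∇g = (-4p - 4q, -4p - 10q); substituting (0, 0) gives ∇g = (0, 0), so (0, 0) is indeed a critical point.
The Hessian of g is constant: H = [[-4, -4], [-4, -10]].
det(H) = (-4)·(-10) − (-4)² = 24.
det(H) > 0 and tr(H) = -14 < 0, so H is negative definite and the point is a local maximum.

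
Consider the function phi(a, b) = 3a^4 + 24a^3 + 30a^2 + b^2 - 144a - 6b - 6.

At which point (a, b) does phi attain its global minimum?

phi(a,b) separates as P(a) + Q(b) − 6, so its minimum is min P + min Q − 6.
P'(a) = 12(a - 1)(a + 3)(a + 4) vanishes at a ∈ {-4, -3, 1}; Q'(b) = 2b - 6 vanishes at b ∈ {3}.
Local minima of P (where P''>0): P(-4)=288, P(1)=-87. Local minima of Q: Q(3)=-9.
So the global minimum of phi is P(1) + Q(3) − 6 = -87 − 9 − 6 = -102, attained at (1, 3).

(1, 3)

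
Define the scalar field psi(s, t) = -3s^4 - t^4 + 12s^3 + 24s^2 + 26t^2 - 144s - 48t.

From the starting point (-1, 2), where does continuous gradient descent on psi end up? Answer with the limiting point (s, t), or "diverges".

(2, 1)

psi is separable, so gradient descent decouples: s follows -∂psi/∂s, t follows -∂psi/∂t.
∂psi/∂s = -12(s - 3)(s - 2)(s + 2); at s=-1 this is -144, so s increases.
∂psi/∂t = -4(t - 3)(t - 1)(t + 4); at t=2 this is 24, so t decreases.
s converges to its nearest critical value 2 (a local min of the s-part); t converges to 1. The iterate converges to (2, 1).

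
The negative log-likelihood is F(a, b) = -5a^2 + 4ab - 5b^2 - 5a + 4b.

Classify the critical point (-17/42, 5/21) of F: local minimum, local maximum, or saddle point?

local maximum

The Hessian of F is constant: H = [[-10, 4], [4, -10]].
det(H) = (-10)·(-10) − 4² = 84.
det(H) > 0 and tr(H) = -20 < 0, so H is negative definite and the point is a local maximum.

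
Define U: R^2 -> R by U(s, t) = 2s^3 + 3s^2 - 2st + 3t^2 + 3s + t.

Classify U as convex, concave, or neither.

The term 2s^3 is cubic, so the Hessian is not constant.
∂²U/∂s² = 12s + 6, which takes both signs as s varies (negative for sufficiently negative s). A diagonal entry of the Hessian changing sign means the Hessian is neither positive- nor negative-semidefinite on all of R^2.

neither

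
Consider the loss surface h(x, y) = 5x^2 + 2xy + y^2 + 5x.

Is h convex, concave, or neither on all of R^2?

h is quadratic, so its Hessian is the constant matrix H = [[10, 2], [2, 2]].
det(H) = 16, tr(H) = 12.
det(H) > 0 and tr(H) > 0, so H is positive definite everywhere: convex.

convex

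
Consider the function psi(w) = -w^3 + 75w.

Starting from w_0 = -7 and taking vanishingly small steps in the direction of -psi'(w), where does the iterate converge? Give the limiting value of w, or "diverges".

psi'(w) = -3(w - 5)(w + 5), so psi'(-7) = -72.
Gradient descent moves in the -psi' direction, i.e. w is increasing.
The nearest critical point in that direction is w = -5, where psi'' = 30 > 0 (a local minimum). The iterate converges there.

-5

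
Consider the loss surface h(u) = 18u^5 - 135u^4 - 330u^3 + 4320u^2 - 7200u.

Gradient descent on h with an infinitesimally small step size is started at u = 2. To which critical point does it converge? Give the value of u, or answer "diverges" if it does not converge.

h'(u) = 90(u - 5)(u - 4)(u - 1)(u + 4), so h'(2) = 3240.
Gradient descent moves in the -h' direction, i.e. u is decreasing.
The nearest critical point in that direction is u = 1, where h'' = 5400 > 0 (a local minimum). The iterate converges there.

1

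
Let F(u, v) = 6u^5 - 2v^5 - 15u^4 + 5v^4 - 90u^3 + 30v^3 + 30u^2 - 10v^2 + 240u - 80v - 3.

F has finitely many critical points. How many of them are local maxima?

4

F separates as a function of u plus a function of v, so ∇F=0 decouples.
∂F/∂u = 30(u - 4)(u - 1)(u + 1)(u + 2) = 0 at u ∈ {-2, -1, 1, 4}; ∂F/∂v = -10(v - 4)(v - 1)(v + 1)(v + 2) = 0 at v ∈ {-2, -1, 1, 4}.
The Hessian is diagonal: diag(F_uu, F_vv). Second derivatives: F_uu(-2)=-540, F_uu(-1)=300, F_uu(1)=-540, F_uu(4)=2700; F_vv(-2)=180, F_vv(-1)=-100, F_vv(1)=180, F_vv(4)=-900.
Local maxima occur where both diagonal entries negative: (-2, -1), (-2, 4), (1, -1), (1, 4). Count: 4.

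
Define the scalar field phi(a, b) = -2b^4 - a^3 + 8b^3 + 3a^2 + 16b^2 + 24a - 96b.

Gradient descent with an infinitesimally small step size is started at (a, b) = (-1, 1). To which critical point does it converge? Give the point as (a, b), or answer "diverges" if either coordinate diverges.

phi is separable, so gradient descent decouples: a follows -∂phi/∂a, b follows -∂phi/∂b.
∂phi/∂a = -3(a - 4)(a + 2); at a=-1 this is 15, so a decreases.
∂phi/∂b = -8(b - 3)(b - 2)(b + 2); at b=1 this is -48, so b increases.
a converges to its nearest critical value -2 (a local min of the a-part); b converges to 2. The iterate converges to (-2, 2).

(-2, 2)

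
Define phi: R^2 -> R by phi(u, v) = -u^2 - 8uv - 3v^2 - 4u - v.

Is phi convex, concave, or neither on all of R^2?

phi is quadratic, so its Hessian is the constant matrix H = [[-2, -8], [-8, -6]].
det(H) = -52, tr(H) = -8.
det(H) < 0, so H is indefinite: neither convex nor concave.

neither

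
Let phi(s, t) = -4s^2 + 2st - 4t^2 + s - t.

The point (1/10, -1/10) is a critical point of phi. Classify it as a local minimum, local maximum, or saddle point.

local maximum

The Hessian of phi is constant: H = [[-8, 2], [2, -8]].
det(H) = (-8)·(-8) − 2² = 60.
det(H) > 0 and tr(H) = -16 < 0, so H is negative definite and the point is a local maximum.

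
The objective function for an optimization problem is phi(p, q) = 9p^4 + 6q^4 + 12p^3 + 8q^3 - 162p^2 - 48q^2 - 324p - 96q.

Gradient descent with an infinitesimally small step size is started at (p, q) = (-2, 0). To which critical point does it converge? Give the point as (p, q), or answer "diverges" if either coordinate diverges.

(-3, 2)

phi is separable, so gradient descent decouples: p follows -∂phi/∂p, q follows -∂phi/∂q.
∂phi/∂p = 36(p - 3)(p + 1)(p + 3); at p=-2 this is 180, so p decreases.
∂phi/∂q = 24(q - 2)(q + 1)(q + 2); at q=0 this is -96, so q increases.
p converges to its nearest critical value -3 (a local min of the p-part); q converges to 2. The iterate converges to (-3, 2).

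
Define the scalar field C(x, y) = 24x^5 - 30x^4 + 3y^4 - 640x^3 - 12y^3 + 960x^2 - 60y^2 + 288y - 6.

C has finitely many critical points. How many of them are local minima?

C separates as a function of x plus a function of y, so ∇C=0 decouples.
∂C/∂x = 120x(x - 4)(x - 1)(x + 4) = 0 at x ∈ {-4, 0, 1, 4}; ∂C/∂y = 12(y - 4)(y - 2)(y + 3) = 0 at y ∈ {-3, 2, 4}.
The Hessian is diagonal: diag(C_xx, C_yy). Second derivatives: C_xx(-4)=-19200, C_xx(0)=1920, C_xx(1)=-1800, C_xx(4)=11520; C_yy(-3)=420, C_yy(2)=-120, C_yy(4)=168.
Local minima occur where both diagonal entries positive: (0, -3), (0, 4), (4, -3), (4, 4). Count: 4.

4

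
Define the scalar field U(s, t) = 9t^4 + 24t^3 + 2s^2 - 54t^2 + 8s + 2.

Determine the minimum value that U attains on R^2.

U(s,t) separates as P(s) + Q(t) + 2, so its minimum is min P + min Q + 2.
P'(s) = 4s + 8 vanishes at s ∈ {-2}; Q'(t) = 36t(t - 1)(t + 3) vanishes at t ∈ {-3, 0, 1}.
Local minima of P (where P''>0): P(-2)=-8. Local minima of Q: Q(-3)=-405, Q(1)=-21.
So the global minimum of U is P(-2) + Q(-3) + 2 = -8 − 405 + 2 = -411, attained at (-2, -3).

-411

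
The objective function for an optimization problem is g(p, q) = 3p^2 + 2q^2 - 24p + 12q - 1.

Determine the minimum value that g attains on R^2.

g(p,q) separates as A(p) + B(q) − 1, so its minimum is min A + min B − 1.
A'(p) = 6p - 24 vanishes at p ∈ {4}; B'(q) = 4q + 12 vanishes at q ∈ {-3}.
Local minima of A (where A''>0): A(4)=-48. Local minima of B: B(-3)=-18.
So the global minimum of g is A(4) + B(-3) − 1 = -48 − 18 − 1 = -67, attained at (4, -3).

-67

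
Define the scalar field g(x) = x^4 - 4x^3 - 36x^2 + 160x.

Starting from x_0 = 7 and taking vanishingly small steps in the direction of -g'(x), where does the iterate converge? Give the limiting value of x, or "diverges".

5

g'(x) = 4(x - 5)(x - 2)(x + 4), so g'(7) = 440.
Gradient descent moves in the -g' direction, i.e. x is decreasing.
The nearest critical point in that direction is x = 5, where g'' = 108 > 0 (a local minimum). The iterate converges there.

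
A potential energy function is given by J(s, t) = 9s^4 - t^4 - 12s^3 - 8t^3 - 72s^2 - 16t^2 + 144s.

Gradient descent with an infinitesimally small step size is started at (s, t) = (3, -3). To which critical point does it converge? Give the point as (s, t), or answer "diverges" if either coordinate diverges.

(2, -2)

J is separable, so gradient descent decouples: s follows -∂J/∂s, t follows -∂J/∂t.
∂J/∂s = 36(s - 2)(s - 1)(s + 2); at s=3 this is 360, so s decreases.
∂J/∂t = -4t(t + 2)(t + 4); at t=-3 this is -12, so t increases.
s converges to its nearest critical value 2 (a local min of the s-part); t converges to -2. The iterate converges to (2, -2).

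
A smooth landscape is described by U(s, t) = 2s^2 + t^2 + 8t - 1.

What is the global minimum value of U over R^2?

-17

U(s,t) separates as P(s) + Q(t) − 1, so its minimum is min P + min Q − 1.
P'(s) = 4s vanishes at s ∈ {0}; Q'(t) = 2(t + 4) vanishes at t ∈ {-4}.
Local minima of P (where P''>0): P(0)=0. Local minima of Q: Q(-4)=-16.
So the global minimum of U is P(0) + Q(-4) − 1 = 0 − 16 − 1 = -17, attained at (0, -4).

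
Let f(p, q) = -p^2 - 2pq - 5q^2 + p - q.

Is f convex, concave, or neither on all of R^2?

concave

f is quadratic, so its Hessian is the constant matrix H = [[-2, -2], [-2, -10]].
det(H) = 16, tr(H) = -12.
det(H) > 0 and tr(H) < 0, so H is negative definite everywhere: concave.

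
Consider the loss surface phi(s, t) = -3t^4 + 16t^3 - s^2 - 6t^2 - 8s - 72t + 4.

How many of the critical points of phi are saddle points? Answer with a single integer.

1

phi separates as a function of s plus a function of t, so ∇phi=0 decouples.
∂phi/∂s = -2(s + 4) = 0 at s ∈ {-4}; ∂phi/∂t = -12(t - 3)(t - 2)(t + 1) = 0 at t ∈ {-1, 2, 3}.
The Hessian is diagonal: diag(phi_ss, phi_tt). Second derivatives: phi_ss(-4)=-2; phi_tt(-1)=-144, phi_tt(2)=36, phi_tt(3)=-48.
Saddle points occur where the two diagonal entries have opposite signs: (-4, 2). Count: 1.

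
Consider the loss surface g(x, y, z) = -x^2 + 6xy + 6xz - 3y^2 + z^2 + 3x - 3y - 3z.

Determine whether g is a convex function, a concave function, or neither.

g is quadratic, so its Hessian is the constant matrix H = [[-2, 6, 6], [6, -6, 0], [6, 0, 2]].
Leading principal minors: -2, -24, 168.
Neither pattern holds ⇒ H is indefinite ⇒ neither convex nor concave.

neither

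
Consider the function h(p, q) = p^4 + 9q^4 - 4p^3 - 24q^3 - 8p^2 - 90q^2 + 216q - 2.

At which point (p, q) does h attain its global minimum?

(4, -2)

h(p,q) separates as A(p) + B(q) − 2, so its minimum is min A + min B − 2.
A'(p) = 4p(p - 4)(p + 1) vanishes at p ∈ {-1, 0, 4}; B'(q) = 36(q - 3)(q - 1)(q + 2) vanishes at q ∈ {-2, 1, 3}.
Local minima of A (where A''>0): A(-1)=-3, A(4)=-128. Local minima of B: B(-2)=-456, B(3)=-81.
So the global minimum of h is A(4) + B(-2) − 2 = -128 − 456 − 2 = -586, attained at (4, -2).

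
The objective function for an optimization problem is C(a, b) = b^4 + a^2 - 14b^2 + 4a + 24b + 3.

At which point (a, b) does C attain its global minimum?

C(a,b) separates as P(a) + Q(b) + 3, so its minimum is min P + min Q + 3.
P'(a) = 2a + 4 vanishes at a ∈ {-2}; Q'(b) = 4(b - 2)(b - 1)(b + 3) vanishes at b ∈ {-3, 1, 2}.
Local minima of P (where P''>0): P(-2)=-4. Local minima of Q: Q(-3)=-117, Q(2)=8.
So the global minimum of C is P(-2) + Q(-3) + 3 = -4 − 117 + 3 = -118, attained at (-2, -3).

(-2, -3)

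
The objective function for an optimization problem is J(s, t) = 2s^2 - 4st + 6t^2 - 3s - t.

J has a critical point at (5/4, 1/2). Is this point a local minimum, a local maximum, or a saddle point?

local minimum

The Hessian of J is constant: H = [[4, -4], [-4, 12]].
det(H) = 4·12 − (-4)² = 32.
det(H) > 0 and tr(H) = 16 > 0, so H is positive definite and the point is a local minimum.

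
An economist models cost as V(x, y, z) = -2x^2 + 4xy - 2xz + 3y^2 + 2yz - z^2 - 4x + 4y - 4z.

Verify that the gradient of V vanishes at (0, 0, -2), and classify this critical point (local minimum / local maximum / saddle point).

∇V = (-4x + 4y - 2z - 4, 4x + 6y + 2z + 4, -2x + 2y - 2z - 4); substituting (0, 0, -2) gives ∇V = (0, 0, 0), so (0, 0, -2) is indeed a critical point.
The Hessian is constant: H = [[-4, 4, -2], [4, 6, 2], [-2, 2, -2]].
Leading principal minors: Δ₁ = -4, Δ₂ = -40, Δ₃ = 40.
The minors fit neither the all-positive nor the alternating-sign pattern, so H is indefinite: a saddle point.

saddle point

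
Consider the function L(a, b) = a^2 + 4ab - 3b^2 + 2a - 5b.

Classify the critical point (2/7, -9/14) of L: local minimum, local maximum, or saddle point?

The Hessian of L is constant: H = [[2, 4], [4, -6]].
det(H) = 2·(-6) − 4² = -28.
Since det(H) < 0, H is indefinite and the critical point is a saddle point.

saddle point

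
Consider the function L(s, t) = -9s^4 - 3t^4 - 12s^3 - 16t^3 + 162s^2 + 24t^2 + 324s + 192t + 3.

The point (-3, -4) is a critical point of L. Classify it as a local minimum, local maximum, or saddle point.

The mixed partial ∂²L/∂s∂t is 0, so the Hessian at any point is diag(L_ss, L_tt) = diag(36(-3s^2 - 2s + 9), 12(-3t^2 - 8t + 4)).
At (-3, -4): H = diag(-432, -144).
Both eigenvalues are negative, so H is negative definite: a local maximum.

local maximum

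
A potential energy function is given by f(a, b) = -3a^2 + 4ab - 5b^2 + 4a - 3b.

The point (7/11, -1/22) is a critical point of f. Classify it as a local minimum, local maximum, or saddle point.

The Hessian of f is constant: H = [[-6, 4], [4, -10]].
det(H) = (-6)·(-10) − 4² = 44.
det(H) > 0 and tr(H) = -16 < 0, so H is negative definite and the point is a local maximum.

local maximum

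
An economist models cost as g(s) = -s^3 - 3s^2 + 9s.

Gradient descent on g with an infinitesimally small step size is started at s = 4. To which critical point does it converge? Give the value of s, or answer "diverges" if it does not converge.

g'(s) = -3(s - 1)(s + 3), so g'(4) = -63.
Gradient descent moves in the -g' direction, i.e. s is increasing.
There is no critical point above s=4, and g' keeps the same sign, so the iterate runs off to +∞.

diverges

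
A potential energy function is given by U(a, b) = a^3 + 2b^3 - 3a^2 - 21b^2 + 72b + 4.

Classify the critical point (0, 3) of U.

The mixed partial ∂²U/∂a∂b is 0, so the Hessian at any point is diag(U_aa, U_bb) = diag(6(a - 1), 6(2b - 7)).
At (0, 3): H = diag(-6, -6).
Both eigenvalues are negative, so H is negative definite: a local maximum.

local maximum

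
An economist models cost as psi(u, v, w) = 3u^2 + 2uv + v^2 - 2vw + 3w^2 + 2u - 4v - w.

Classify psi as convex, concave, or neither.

psi is quadratic, so its Hessian is the constant matrix H = [[6, 2, 0], [2, 2, -2], [0, -2, 6]].
Leading principal minors: 6, 8, 24.
All positive ⇒ H ≻ 0 ⇒ convex.

convex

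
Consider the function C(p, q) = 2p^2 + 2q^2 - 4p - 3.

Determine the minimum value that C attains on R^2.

C(p,q) separates as A(p) + B(q) − 3, so its minimum is min A + min B − 3.
A'(p) = 4p - 4 vanishes at p ∈ {1}; B'(q) = 4q vanishes at q ∈ {0}.
Local minima of A (where A''>0): A(1)=-2. Local minima of B: B(0)=0.
So the global minimum of C is A(1) + B(0) − 3 = -2 + 0 − 3 = -5, attained at (1, 0).

-5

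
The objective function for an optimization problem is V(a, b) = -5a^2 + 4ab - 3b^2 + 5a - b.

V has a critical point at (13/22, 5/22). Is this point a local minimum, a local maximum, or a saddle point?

local maximum

The Hessian of V is constant: H = [[-10, 4], [4, -6]].
det(H) = (-10)·(-6) − 4² = 44.
det(H) > 0 and tr(H) = -16 < 0, so H is negative definite and the point is a local maximum.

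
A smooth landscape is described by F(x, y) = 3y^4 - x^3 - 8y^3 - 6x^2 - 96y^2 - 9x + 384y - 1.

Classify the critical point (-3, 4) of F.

The mixed partial ∂²F/∂x∂y is 0, so the Hessian at any point is diag(F_xx, F_yy) = diag(-6(x + 2), 12(3y^2 - 4y - 16)).
At (-3, 4): H = diag(6, 192).
Both eigenvalues are positive, so H is positive definite: a local minimum.

local minimum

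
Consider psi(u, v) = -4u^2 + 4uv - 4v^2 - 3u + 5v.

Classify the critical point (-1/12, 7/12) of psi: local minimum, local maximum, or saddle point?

local maximum

The Hessian of psi is constant: H = [[-8, 4], [4, -8]].
det(H) = (-8)·(-8) − 4² = 48.
det(H) > 0 and tr(H) = -16 < 0, so H is negative definite and the point is a local maximum.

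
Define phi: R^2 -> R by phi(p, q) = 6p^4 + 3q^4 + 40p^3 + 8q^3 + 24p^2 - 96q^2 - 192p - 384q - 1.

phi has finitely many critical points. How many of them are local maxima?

1

phi separates as a function of p plus a function of q, so ∇phi=0 decouples.
∂phi/∂p = 24(p - 1)(p + 2)(p + 4) = 0 at p ∈ {-4, -2, 1}; ∂phi/∂q = 12(q - 4)(q + 2)(q + 4) = 0 at q ∈ {-4, -2, 4}.
The Hessian is diagonal: diag(phi_pp, phi_qq). Second derivatives: phi_pp(-4)=240, phi_pp(-2)=-144, phi_pp(1)=360; phi_qq(-4)=192, phi_qq(-2)=-144, phi_qq(4)=576.
Local maxima occur where both diagonal entries negative: (-2, -2). Count: 1.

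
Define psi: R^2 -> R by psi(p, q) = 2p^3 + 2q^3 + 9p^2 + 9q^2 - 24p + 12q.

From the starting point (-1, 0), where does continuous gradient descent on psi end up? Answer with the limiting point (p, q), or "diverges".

psi is separable, so gradient descent decouples: p follows -∂psi/∂p, q follows -∂psi/∂q.
∂psi/∂p = 6(p - 1)(p + 4); at p=-1 this is -36, so p increases.
∂psi/∂q = 6(q + 1)(q + 2); at q=0 this is 12, so q decreases.
p converges to its nearest critical value 1 (a local min of the p-part); q converges to -1. The iterate converges to (1, -1).

(1, -1)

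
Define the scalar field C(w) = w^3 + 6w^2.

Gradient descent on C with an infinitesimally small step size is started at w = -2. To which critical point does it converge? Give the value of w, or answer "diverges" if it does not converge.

C'(w) = 3w(w + 4), so C'(-2) = -12.
Gradient descent moves in the -C' direction, i.e. w is increasing.
The nearest critical point in that direction is w = 0, where C'' = 12 > 0 (a local minimum). The iterate converges there.

0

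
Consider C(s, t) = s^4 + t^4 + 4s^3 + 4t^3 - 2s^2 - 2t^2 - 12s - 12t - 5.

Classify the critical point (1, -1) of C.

saddle point

The mixed partial ∂²C/∂s∂t is 0, so the Hessian at any point is diag(C_ss, C_tt) = diag(4(3s^2 + 6s - 1), 4(3t^2 + 6t - 1)).
At (1, -1): H = diag(32, -16).
The eigenvalues have opposite signs, so H is indefinite: a saddle point.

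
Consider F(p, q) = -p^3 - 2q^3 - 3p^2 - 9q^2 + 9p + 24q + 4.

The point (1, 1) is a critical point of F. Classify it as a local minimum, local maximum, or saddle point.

local maximum

The mixed partial ∂²F/∂p∂q is 0, so the Hessian at any point is diag(F_pp, F_qq) = diag(-6(p + 1), -6(2q + 3)).
At (1, 1): H = diag(-12, -30).
Both eigenvalues are negative, so H is negative definite: a local maximum.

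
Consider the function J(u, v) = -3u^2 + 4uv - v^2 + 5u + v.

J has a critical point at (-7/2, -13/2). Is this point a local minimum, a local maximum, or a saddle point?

The Hessian of J is constant: H = [[-6, 4], [4, -2]].
det(H) = (-6)·(-2) − 4² = -4.
Since det(H) < 0, H is indefinite and the critical point is a saddle point.

saddle point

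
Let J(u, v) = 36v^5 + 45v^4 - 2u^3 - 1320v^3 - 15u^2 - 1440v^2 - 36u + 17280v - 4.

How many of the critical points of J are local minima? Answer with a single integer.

J separates as a function of u plus a function of v, so ∇J=0 decouples.
∂J/∂u = -6(u + 2)(u + 3) = 0 at u ∈ {-3, -2}; ∂J/∂v = 180(v - 4)(v - 2)(v + 3)(v + 4) = 0 at v ∈ {-4, -3, 2, 4}.
The Hessian is diagonal: diag(J_uu, J_vv). Second derivatives: J_uu(-3)=6, J_uu(-2)=-6; J_vv(-4)=-8640, J_vv(-3)=6300, J_vv(2)=-10800, J_vv(4)=20160.
Local minima occur where both diagonal entries positive: (-3, -3), (-3, 4). Count: 2.

2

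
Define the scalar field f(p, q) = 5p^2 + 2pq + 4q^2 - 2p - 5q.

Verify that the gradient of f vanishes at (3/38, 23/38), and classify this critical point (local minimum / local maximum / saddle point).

∇f = (10p + 2q - 2, 2p + 8q - 5); substituting (3/38, 23/38) gives ∇f = (0, 0), so (3/38, 23/38) is indeed a critical point.
The Hessian of f is constant: H = [[10, 2], [2, 8]].
det(H) = 10·8 − 2² = 76.
det(H) > 0 and tr(H) = 18 > 0, so H is positive definite and the point is a local minimum.

local minimum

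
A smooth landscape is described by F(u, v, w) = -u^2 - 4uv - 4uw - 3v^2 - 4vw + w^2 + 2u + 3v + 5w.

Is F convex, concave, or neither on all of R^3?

F is quadratic, so its Hessian is the constant matrix H = [[-2, -4, -4], [-4, -6, -4], [-4, -4, 2]].
Leading principal minors: -2, -4, -8.
Neither pattern holds ⇒ H is indefinite ⇒ neither convex nor concave.

neither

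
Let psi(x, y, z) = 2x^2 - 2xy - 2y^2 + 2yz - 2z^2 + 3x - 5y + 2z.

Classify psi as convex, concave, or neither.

neither

psi is quadratic, so its Hessian is the constant matrix H = [[4, -2, 0], [-2, -4, 2], [0, 2, -4]].
Leading principal minors: 4, -20, 64.
Neither pattern holds ⇒ H is indefinite ⇒ neither convex nor concave.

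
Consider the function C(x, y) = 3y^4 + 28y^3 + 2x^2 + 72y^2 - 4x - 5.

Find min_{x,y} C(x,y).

C(x,y) separates as P(x) + Q(y) − 5, so its minimum is min P + min Q − 5.
P'(x) = 4x - 4 vanishes at x ∈ {1}; Q'(y) = 12y(y + 3)(y + 4) vanishes at y ∈ {-4, -3, 0}.
Local minima of P (where P''>0): P(1)=-2. Local minima of Q: Q(-4)=128, Q(0)=0.
So the global minimum of C is P(1) + Q(0) − 5 = -2 + 0 − 5 = -7, attained at (1, 0).

-7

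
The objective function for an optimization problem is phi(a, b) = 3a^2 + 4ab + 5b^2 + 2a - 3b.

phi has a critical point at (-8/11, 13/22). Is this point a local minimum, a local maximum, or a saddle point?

The Hessian of phi is constant: H = [[6, 4], [4, 10]].
det(H) = 6·10 − 4² = 44.
det(H) > 0 and tr(H) = 16 > 0, so H is positive definite and the point is a local minimum.

local minimum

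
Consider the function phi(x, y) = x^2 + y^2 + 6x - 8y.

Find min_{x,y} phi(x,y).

phi(x,y) separates as P(x) + Q(y), so its minimum is min P + min Q.
P'(x) = 2x + 6 vanishes at x ∈ {-3}; Q'(y) = 2y - 8 vanishes at y ∈ {4}.
Local minima of P (where P''>0): P(-3)=-9. Local minima of Q: Q(4)=-16.
So the global minimum of phi is P(-3) + Q(4) = -9 − 16 = -25, attained at (-3, 4).

-25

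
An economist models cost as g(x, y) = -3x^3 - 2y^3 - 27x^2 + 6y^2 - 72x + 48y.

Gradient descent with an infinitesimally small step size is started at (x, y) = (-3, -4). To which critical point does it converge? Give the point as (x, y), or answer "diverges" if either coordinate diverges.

g is separable, so gradient descent decouples: x follows -∂g/∂x, y follows -∂g/∂y.
∂g/∂x = -9(x + 2)(x + 4); at x=-3 this is 9, so x decreases.
∂g/∂y = -6(y - 4)(y + 2); at y=-4 this is -96, so y increases.
x converges to its nearest critical value -4 (a local min of the x-part); y converges to -2. The iterate converges to (-4, -2).

(-4, -2)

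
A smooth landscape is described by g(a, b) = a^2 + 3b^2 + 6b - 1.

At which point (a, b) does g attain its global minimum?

g(a,b) separates as P(a) + Q(b) − 1, so its minimum is min P + min Q − 1.
P'(a) = 2a vanishes at a ∈ {0}; Q'(b) = 6b + 6 vanishes at b ∈ {-1}.
Local minima of P (where P''>0): P(0)=0. Local minima of Q: Q(-1)=-3.
So the global minimum of g is P(0) + Q(-1) − 1 = 0 − 3 − 1 = -4, attained at (0, -1).

(0, -1)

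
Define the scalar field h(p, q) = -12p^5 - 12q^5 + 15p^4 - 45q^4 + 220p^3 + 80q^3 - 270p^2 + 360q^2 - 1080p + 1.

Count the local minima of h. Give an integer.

4

h separates as a function of p plus a function of q, so ∇h=0 decouples.
∂h/∂p = -60(p - 3)(p - 2)(p + 1)(p + 3) = 0 at p ∈ {-3, -1, 2, 3}; ∂h/∂q = -60q(q - 2)(q + 2)(q + 3) = 0 at q ∈ {-3, -2, 0, 2}.
The Hessian is diagonal: diag(h_pp, h_qq). Second derivatives: h_pp(-3)=3600, h_pp(-1)=-1440, h_pp(2)=900, h_pp(3)=-1440; h_qq(-3)=900, h_qq(-2)=-480, h_qq(0)=720, h_qq(2)=-2400.
Local minima occur where both diagonal entries positive: (-3, -3), (-3, 0), (2, -3), (2, 0). Count: 4.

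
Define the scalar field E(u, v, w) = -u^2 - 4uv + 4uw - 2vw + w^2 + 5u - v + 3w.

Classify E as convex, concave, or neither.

E is quadratic, so its Hessian is the constant matrix H = [[-2, -4, 4], [-4, 0, -2], [4, -2, 2]].
Leading principal minors: -2, -16, 40.
Neither pattern holds ⇒ H is indefinite ⇒ neither convex nor concave.

neither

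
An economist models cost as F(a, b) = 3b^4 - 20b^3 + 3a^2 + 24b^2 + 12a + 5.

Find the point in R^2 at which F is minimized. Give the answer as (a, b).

(-2, 4)

F(a,b) separates as P(a) + Q(b) + 5, so its minimum is min P + min Q + 5.
P'(a) = 6a + 12 vanishes at a ∈ {-2}; Q'(b) = 12b(b - 4)(b - 1) vanishes at b ∈ {0, 1, 4}.
Local minima of P (where P''>0): P(-2)=-12. Local minima of Q: Q(0)=0, Q(4)=-128.
So the global minimum of F is P(-2) + Q(4) + 5 = -12 − 128 + 5 = -135, attained at (-2, 4).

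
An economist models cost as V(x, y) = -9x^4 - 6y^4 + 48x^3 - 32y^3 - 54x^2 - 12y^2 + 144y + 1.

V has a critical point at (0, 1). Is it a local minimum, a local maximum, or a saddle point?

local maximum

The mixed partial ∂²V/∂x∂y is 0, so the Hessian at any point is diag(V_xx, V_yy) = diag(36(-3x^2 + 8x - 3), -24(3y^2 + 8y + 1)).
At (0, 1): H = diag(-108, -288).
Both eigenvalues are negative, so H is negative definite: a local maximum.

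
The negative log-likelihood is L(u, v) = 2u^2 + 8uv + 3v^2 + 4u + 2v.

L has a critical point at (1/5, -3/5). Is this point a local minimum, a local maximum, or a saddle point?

saddle point

The Hessian of L is constant: H = [[4, 8], [8, 6]].
det(H) = 4·6 − 8² = -40.
Since det(H) < 0, H is indefinite and the critical point is a saddle point.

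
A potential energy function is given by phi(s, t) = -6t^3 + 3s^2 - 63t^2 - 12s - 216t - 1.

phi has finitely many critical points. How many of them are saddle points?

1

phi separates as a function of s plus a function of t, so ∇phi=0 decouples.
∂phi/∂s = 6(s - 2) = 0 at s ∈ {2}; ∂phi/∂t = -18(t + 3)(t + 4) = 0 at t ∈ {-4, -3}.
The Hessian is diagonal: diag(phi_ss, phi_tt). Second derivatives: phi_ss(2)=6; phi_tt(-4)=18, phi_tt(-3)=-18.
Saddle points occur where the two diagonal entries have opposite signs: (2, -3). Count: 1.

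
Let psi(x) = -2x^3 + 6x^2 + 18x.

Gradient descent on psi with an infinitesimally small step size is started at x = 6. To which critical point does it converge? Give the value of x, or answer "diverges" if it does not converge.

diverges

psi'(x) = -6(x - 3)(x + 1), so psi'(6) = -126.
Gradient descent moves in the -psi' direction, i.e. x is increasing.
There is no critical point above x=6, and psi' keeps the same sign, so the iterate runs off to +∞.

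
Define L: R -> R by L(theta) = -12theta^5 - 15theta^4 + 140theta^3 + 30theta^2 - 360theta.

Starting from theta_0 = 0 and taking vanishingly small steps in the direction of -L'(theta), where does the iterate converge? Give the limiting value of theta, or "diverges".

L'(theta) = -60(theta - 2)(theta - 1)(theta + 1)(theta + 3), so L'(0) = -360.
Gradient descent moves in the -L' direction, i.e. theta is increasing.
The nearest critical point in that direction is theta = 1, where L'' = 480 > 0 (a local minimum). The iterate converges there.

1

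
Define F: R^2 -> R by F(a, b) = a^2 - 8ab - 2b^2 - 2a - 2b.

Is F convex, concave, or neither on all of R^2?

F is quadratic, so its Hessian is the constant matrix H = [[2, -8], [-8, -4]].
det(H) = -72, tr(H) = -2.
det(H) < 0, so H is indefinite: neither convex nor concave.

neither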